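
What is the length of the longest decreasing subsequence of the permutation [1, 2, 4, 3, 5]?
2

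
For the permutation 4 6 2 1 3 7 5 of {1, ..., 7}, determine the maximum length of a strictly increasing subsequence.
3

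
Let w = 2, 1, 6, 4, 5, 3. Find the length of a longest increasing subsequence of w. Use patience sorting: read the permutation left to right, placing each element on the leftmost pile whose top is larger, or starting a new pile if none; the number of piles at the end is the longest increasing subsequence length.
2: new pile. tops = [2]
1: onto pile 1 (replacing 2). tops = [1]
6: new pile. tops = [1, 6]
4: onto pile 2 (replacing 6). tops = [1, 4]
5: new pile. tops = [1, 4, 5]
3: onto pile 2 (replacing 4). tops = [1, 3, 5]

3 piles, so the longest increasing subsequence has length 3.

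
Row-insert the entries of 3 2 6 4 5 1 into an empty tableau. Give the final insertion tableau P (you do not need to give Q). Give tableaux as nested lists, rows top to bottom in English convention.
P = [[1, 4, 5], [2, 6], [3]]

Insert 3: appended to row 1. P = [[3]].
Insert 2: 2 bumps 3 from row 1; 3 starts row 2. P = [[2], [3]].
Insert 6: appended to row 1. P = [[2, 6], [3]].
Insert 4: 4 bumps 6 from row 1; 6 appends to row 2. P = [[2, 4], [3, 6]].
Insert 5: appended to row 1. P = [[2, 4, 5], [3, 6]].
Insert 1: 1 bumps 2 from row 1; 2 bumps 3 from row 2; 3 starts row 3. P = [[1, 4, 5], [2, 6], [3]].

So P = [[1, 4, 5], [2, 6], [3]].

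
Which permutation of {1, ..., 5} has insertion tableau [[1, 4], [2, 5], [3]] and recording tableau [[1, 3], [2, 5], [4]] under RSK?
3 2 5 1 4

Reverse the RSK construction: for i from n down to 1, find the cell of Q containing i, remove the entry at that cell from P, and reverse-bump it up through P; the value ejected from row 1 is w(i).

Step i=5: Q has 5 at row 2, column 2; remove 5 from row 2 of P and reverse-bump: 5 enters row 1 and ejects 4. So w(5) = 4. P is now [[1, 5], [2], [3]].
Step i=4: Q has 4 at row 3, column 1; remove 3 from row 3 of P and reverse-bump: 3 enters row 2 and ejects 2; 2 enters row 1 and ejects 1. So w(4) = 1. P is now [[2, 5], [3]].
Step i=3: Q has 3 at row 1, column 2; remove that cell from P, ejecting 5. So w(3) = 5. P is now [[2], [3]].
Step i=2: Q has 2 at row 2, column 1; remove 3 from row 2 of P and reverse-bump: 3 enters row 1 and ejects 2. So w(2) = 2. P is now [[3]].
Step i=1: Q has 1 at row 1, column 1; remove that cell from P, ejecting 3. So w(1) = 3. P is now [].

So w = 3 2 5 1 4.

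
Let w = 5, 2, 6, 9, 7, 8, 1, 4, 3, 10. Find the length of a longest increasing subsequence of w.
5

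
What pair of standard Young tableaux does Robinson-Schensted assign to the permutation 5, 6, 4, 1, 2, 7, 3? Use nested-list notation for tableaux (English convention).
P = [[1, 2, 3], [4, 6, 7], [5]], Q = [[1, 2, 6], [3, 5, 7], [4]]

Insert each entry of the permutation into P by Schensted row insertion, recording in Q the position of each new cell.

Insert 5: appended to row 1. P = [[5]], Q = [[1]].
Insert 6: appended to row 1. P = [[5, 6]], Q = [[1, 2]].
Insert 4: 4 bumps 5 from row 1; 5 starts row 2. P = [[4, 6], [5]], Q = [[1, 2], [3]].
Insert 1: 1 bumps 4 from row 1; 4 bumps 5 from row 2; 5 starts row 3. P = [[1, 6], [4], [5]], Q = [[1, 2], [3], [4]].
Insert 2: 2 bumps 6 from row 1; 6 appends to row 2. P = [[1, 2], [4, 6], [5]], Q = [[1, 2], [3, 5], [4]].
Insert 7: appended to row 1. P = [[1, 2, 7], [4, 6], [5]], Q = [[1, 2, 6], [3, 5], [4]].
Insert 3: 3 bumps 7 from row 1; 7 appends to row 2. P = [[1, 2, 3], [4, 6, 7], [5]], Q = [[1, 2, 6], [3, 5, 7], [4]].

So P = [[1, 2, 3], [4, 6, 7], [5]], Q = [[1, 2, 6], [3, 5, 7], [4]].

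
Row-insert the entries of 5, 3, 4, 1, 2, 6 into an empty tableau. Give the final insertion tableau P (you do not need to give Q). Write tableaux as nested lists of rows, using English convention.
P = [[1, 2, 6], [3, 4], [5]]

After inserting 5: P = [[5]].
After inserting 3: P = [[3], [5]].
After inserting 4: P = [[3, 4], [5]].
After inserting 1: P = [[1, 4], [3], [5]].
After inserting 2: P = [[1, 2], [3, 4], [5]].
After inserting 6: P = [[1, 2, 6], [3, 4], [5]].

So P = [[1, 2, 6], [3, 4], [5]].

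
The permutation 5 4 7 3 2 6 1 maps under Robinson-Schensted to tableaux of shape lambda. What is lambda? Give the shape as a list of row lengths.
Row-insert each entry into an empty tableau.

After inserting 5: P = [[5]].
After inserting 4: P = [[4], [5]].
After inserting 7: P = [[4, 7], [5]].
After inserting 3: P = [[3, 7], [4], [5]].
After inserting 2: P = [[2, 7], [3], [4], [5]].
After inserting 6: P = [[2, 6], [3, 7], [4], [5]].
After inserting 1: P = [[1, 6], [2, 7], [3], [4], [5]].

The final insertion tableau P = [[1, 6], [2, 7], [3], [4], [5]] has shape [2, 2, 1, 1, 1].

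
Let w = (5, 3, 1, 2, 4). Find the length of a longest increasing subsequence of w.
3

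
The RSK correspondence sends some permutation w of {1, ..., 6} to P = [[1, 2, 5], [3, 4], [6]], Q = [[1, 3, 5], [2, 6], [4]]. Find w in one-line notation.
Reverse the RSK construction: for i from n down to 1, find the cell of Q containing i, remove the entry at that cell from P, and reverse-bump it up through P; the value ejected from row 1 is w(i).

Step i=6: Q has 6 at row 2, column 2; remove 4 from row 2 of P and reverse-bump: 4 enters row 1 and ejects 2. So w(6) = 2. P is now [[1, 4, 5], [3], [6]].
Step i=5: Q has 5 at row 1, column 3; remove that cell from P, ejecting 5. So w(5) = 5. P is now [[1, 4], [3], [6]].
Step i=4: Q has 4 at row 3, column 1; remove 6 from row 3 of P and reverse-bump: 6 enters row 2 and ejects 3; 3 enters row 1 and ejects 1. So w(4) = 1. P is now [[3, 4], [6]].
Step i=3: Q has 3 at row 1, column 2; remove that cell from P, ejecting 4. So w(3) = 4. P is now [[3], [6]].
Step i=2: Q has 2 at row 2, column 1; remove 6 from row 2 of P and reverse-bump: 6 enters row 1 and ejects 3. So w(2) = 3. P is now [[6]].
Step i=1: Q has 1 at row 1, column 1; remove that cell from P, ejecting 6. So w(1) = 6. P is now [].

So w = 6 3 4 1 5 2.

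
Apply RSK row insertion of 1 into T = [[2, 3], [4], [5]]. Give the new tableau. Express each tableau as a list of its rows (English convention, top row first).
In row 1, 1 replaces 2 (the leftmost entry greater than 1); 2 is bumped to row 2. In row 2, 2 replaces 4 (the leftmost entry greater than 2); 4 is bumped to row 3. In row 3, 4 replaces 5 (the leftmost entry greater than 4); 5 is bumped to row 4. 5 starts a new row 4. The new tableau is [[1, 3], [2], [4], [5]].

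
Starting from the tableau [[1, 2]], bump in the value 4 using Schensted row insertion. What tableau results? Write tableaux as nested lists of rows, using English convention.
4 is larger than every entry of row 1, so it is appended to row 1. The new tableau is [[1, 2, 4]].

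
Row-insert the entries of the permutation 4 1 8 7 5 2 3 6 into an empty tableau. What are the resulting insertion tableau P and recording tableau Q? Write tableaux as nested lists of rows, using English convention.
P = [[1, 2, 3, 6], [4, 5], [7], [8]], Q = [[1, 3, 7, 8], [2, 4], [5], [6]]

Insert each entry of the permutation into P by Schensted row insertion, recording in Q the position of each new cell.

Insert 4: appended to row 1. P = [[4]].
Insert 1: 1 bumps 4 from row 1; 4 starts row 2. P = [[1], [4]].
Insert 8: appended to row 1. P = [[1, 8], [4]].
Insert 7: 7 bumps 8 from row 1; 8 appends to row 2. P = [[1, 7], [4, 8]].
Insert 5: 5 bumps 7 from row 1; 7 bumps 8 from row 2; 8 starts row 3. P = [[1, 5], [4, 7], [8]].
Insert 2: 2 bumps 5 from row 1; 5 bumps 7 from row 2; 7 bumps 8 from row 3; 8 starts row 4. P = [[1, 2], [4, 5], [7], [8]].
Insert 3: appended to row 1. P = [[1, 2, 3], [4, 5], [7], [8]].
Insert 6: appended to row 1. P = [[1, 2, 3, 6], [4, 5], [7], [8]].

So P = [[1, 2, 3, 6], [4, 5], [7], [8]], Q = [[1, 3, 7, 8], [2, 4], [5], [6]].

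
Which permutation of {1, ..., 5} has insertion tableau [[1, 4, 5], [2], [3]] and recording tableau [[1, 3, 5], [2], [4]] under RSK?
Reverse the RSK construction: for i from n down to 1, find the cell of Q containing i, remove the entry at that cell from P, and reverse-bump it up through P; the value ejected from row 1 is w(i).

Step i=5: Q has 5 at row 1, column 3; remove that cell from P, ejecting 5. So w(5) = 5. P is now [[1, 4], [2], [3]].
Step i=4: Q has 4 at row 3, column 1; remove 3 from row 3 of P and reverse-bump: 3 enters row 2 and ejects 2; 2 enters row 1 and ejects 1. So w(4) = 1. P is now [[2, 4], [3]].
Step i=3: Q has 3 at row 1, column 2; remove that cell from P, ejecting 4. So w(3) = 4. P is now [[2], [3]].
Step i=2: Q has 2 at row 2, column 1; remove 3 from row 2 of P and reverse-bump: 3 enters row 1 and ejects 2. So w(2) = 2. P is now [[3]].
Step i=1: Q has 1 at row 1, column 1; remove that cell from P, ejecting 3. So w(1) = 3. P is now [].

So w = 3 2 4 1 5.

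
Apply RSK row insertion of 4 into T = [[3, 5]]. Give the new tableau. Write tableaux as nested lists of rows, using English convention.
[[3, 4], [5]]

In row 1, 4 replaces 5 (the leftmost entry greater than 4); 5 is bumped to row 2. 5 starts a new row 2. The new tableau is [[3, 4], [5]].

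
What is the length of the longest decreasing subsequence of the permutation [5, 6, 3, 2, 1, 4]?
4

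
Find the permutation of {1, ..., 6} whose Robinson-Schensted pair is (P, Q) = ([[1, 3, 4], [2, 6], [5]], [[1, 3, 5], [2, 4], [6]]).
Reverse the RSK construction: for i from n down to 1, find the cell of Q containing i, remove the entry at that cell from P, and reverse-bump it up through P; the value ejected from row 1 is w(i).

Step i=6: Q has 6 at row 3, column 1; remove 5 from row 3 of P and reverse-bump: 5 enters row 2 and ejects 2; 2 enters row 1 and ejects 1. So w(6) = 1. P is now [[2, 3, 4], [5, 6]].
Step i=5: Q has 5 at row 1, column 3; remove that cell from P, ejecting 4. So w(5) = 4. P is now [[2, 3], [5, 6]].
Step i=4: Q has 4 at row 2, column 2; remove 6 from row 2 of P and reverse-bump: 6 enters row 1 and ejects 3. So w(4) = 3. P is now [[2, 6], [5]].
Step i=3: Q has 3 at row 1, column 2; remove that cell from P, ejecting 6. So w(3) = 6. P is now [[2], [5]].
Step i=2: Q has 2 at row 2, column 1; remove 5 from row 2 of P and reverse-bump: 5 enters row 1 and ejects 2. So w(2) = 2. P is now [[5]].
Step i=1: Q has 1 at row 1, column 1; remove that cell from P, ejecting 5. So w(1) = 5. P is now [].

So w = 5 2 6 3 4 1.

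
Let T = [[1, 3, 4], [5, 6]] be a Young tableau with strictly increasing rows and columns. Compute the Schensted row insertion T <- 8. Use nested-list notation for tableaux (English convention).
[[1, 3, 4, 8], [5, 6]]

8 is larger than every entry of row 1, so it is appended to row 1. The new tableau is [[1, 3, 4, 8], [5, 6]].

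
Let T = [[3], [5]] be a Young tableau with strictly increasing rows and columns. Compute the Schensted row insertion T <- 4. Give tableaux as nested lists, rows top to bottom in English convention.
[[3, 4], [5]]

4 is larger than every entry of row 1, so it is appended to row 1. The new tableau is [[3, 4], [5]].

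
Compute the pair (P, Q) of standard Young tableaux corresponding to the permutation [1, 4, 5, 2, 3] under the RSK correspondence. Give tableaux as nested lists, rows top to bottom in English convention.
P = [[1, 2, 3], [4, 5]], Q = [[1, 2, 3], [4, 5]]

Insert each entry of the permutation into P by Schensted row insertion, recording in Q the position of each new cell.

Insert 1: appended to row 1. P = [[1]].
Insert 4: appended to row 1. P = [[1, 4]].
Insert 5: appended to row 1. P = [[1, 4, 5]].
Insert 2: 2 bumps 4 from row 1; 4 starts row 2. P = [[1, 2, 5], [4]].
Insert 3: 3 bumps 5 from row 1; 5 appends to row 2. P = [[1, 2, 3], [4, 5]].

So P = [[1, 2, 3], [4, 5]], Q = [[1, 2, 3], [4, 5]].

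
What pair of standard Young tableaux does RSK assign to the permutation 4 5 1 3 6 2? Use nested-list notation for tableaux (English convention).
Insert each entry of the permutation into P by Schensted row insertion, recording in Q the position of each new cell.

After inserting 4: P = [[4]].
After inserting 5: P = [[4, 5]].
After inserting 1: P = [[1, 5], [4]].
After inserting 3: P = [[1, 3], [4, 5]].
After inserting 6: P = [[1, 3, 6], [4, 5]].
After inserting 2: P = [[1, 2, 6], [3, 5], [4]].

So P = [[1, 2, 6], [3, 5], [4]], Q = [[1, 2, 5], [3, 4], [6]].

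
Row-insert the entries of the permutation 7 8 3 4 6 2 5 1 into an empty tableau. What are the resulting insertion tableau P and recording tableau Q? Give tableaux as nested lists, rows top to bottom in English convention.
Insert each entry of the permutation into P by Schensted row insertion, recording in Q the position of each new cell.

Insert 7: appended to row 1. P = [[7]].
Insert 8: appended to row 1. P = [[7, 8]].
Insert 3: 3 bumps 7 from row 1; 7 starts row 2. P = [[3, 8], [7]].
Insert 4: 4 bumps 8 from row 1; 8 appends to row 2. P = [[3, 4], [7, 8]].
Insert 6: appended to row 1. P = [[3, 4, 6], [7, 8]].
Insert 2: 2 bumps 3 from row 1; 3 bumps 7 from row 2; 7 starts row 3. P = [[2, 4, 6], [3, 8], [7]].
Insert 5: 5 bumps 6 from row 1; 6 bumps 8 from row 2; 8 appends to row 3. P = [[2, 4, 5], [3, 6], [7, 8]].
Insert 1: 1 bumps 2 from row 1; 2 bumps 3 from row 2; 3 bumps 7 from row 3; 7 starts row 4. P = [[1, 4, 5], [2, 6], [3, 8], [7]].

So P = [[1, 4, 5], [2, 6], [3, 8], [7]], Q = [[1, 2, 5], [3, 4], [6, 7], [8]].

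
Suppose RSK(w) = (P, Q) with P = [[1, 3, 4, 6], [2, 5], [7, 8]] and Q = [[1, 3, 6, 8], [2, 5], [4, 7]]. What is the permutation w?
Reverse the RSK construction: for i from n down to 1, find the cell of Q containing i, remove the entry at that cell from P, and reverse-bump it up through P; the value ejected from row 1 is w(i).

Step i=8: Q has 8 at row 1, column 4; remove that cell from P, ejecting 6. So w(8) = 6. P is now [[1, 3, 4], [2, 5], [7, 8]].
Step i=7: Q has 7 at row 3, column 2; remove 8 from row 3 of P and reverse-bump: 8 enters row 2 and ejects 5; 5 enters row 1 and ejects 4. So w(7) = 4. P is now [[1, 3, 5], [2, 8], [7]].
Step i=6: Q has 6 at row 1, column 3; remove that cell from P, ejecting 5. So w(6) = 5. P is now [[1, 3], [2, 8], [7]].
Step i=5: Q has 5 at row 2, column 2; remove 8 from row 2 of P and reverse-bump: 8 enters row 1 and ejects 3. So w(5) = 3. P is now [[1, 8], [2], [7]].
Step i=4: Q has 4 at row 3, column 1; remove 7 from row 3 of P and reverse-bump: 7 enters row 2 and ejects 2; 2 enters row 1 and ejects 1. So w(4) = 1. P is now [[2, 8], [7]].
Step i=3: Q has 3 at row 1, column 2; remove that cell from P, ejecting 8. So w(3) = 8. P is now [[2], [7]].
Step i=2: Q has 2 at row 2, column 1; remove 7 from row 2 of P and reverse-bump: 7 enters row 1 and ejects 2. So w(2) = 2. P is now [[7]].
Step i=1: Q has 1 at row 1, column 1; remove that cell from P, ejecting 7. So w(1) = 7. P is now [].

So w = 7 2 8 1 3 5 4 6.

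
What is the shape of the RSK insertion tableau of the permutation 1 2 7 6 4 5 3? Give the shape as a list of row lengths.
[4, 1, 1, 1]

RSK row insertion gives P = [[1, 2, 3, 5], [4], [6], [7]], which has shape [4, 1, 1, 1].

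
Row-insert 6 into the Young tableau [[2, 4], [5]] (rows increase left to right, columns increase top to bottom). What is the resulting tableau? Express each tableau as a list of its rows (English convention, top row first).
[[2, 4, 6], [5]]

6 is larger than every entry of row 1, so it is appended to row 1. The new tableau is [[2, 4, 6], [5]].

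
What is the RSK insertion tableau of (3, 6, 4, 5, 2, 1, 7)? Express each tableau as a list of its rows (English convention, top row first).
P = [[1, 4, 5, 7], [2], [3], [6]]

Insert 3: appended to row 1. P = [[3]].
Insert 6: appended to row 1. P = [[3, 6]].
Insert 4: 4 bumps 6 from row 1; 6 starts row 2. P = [[3, 4], [6]].
Insert 5: appended to row 1. P = [[3, 4, 5], [6]].
Insert 2: 2 bumps 3 from row 1; 3 bumps 6 from row 2; 6 starts row 3. P = [[2, 4, 5], [3], [6]].
Insert 1: 1 bumps 2 from row 1; 2 bumps 3 from row 2; 3 bumps 6 from row 3; 6 starts row 4. P = [[1, 4, 5], [2], [3], [6]].
Insert 7: appended to row 1. P = [[1, 4, 5, 7], [2], [3], [6]].

So P = [[1, 4, 5, 7], [2], [3], [6]].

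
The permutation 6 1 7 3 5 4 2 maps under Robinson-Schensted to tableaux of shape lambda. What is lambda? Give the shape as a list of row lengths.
[3, 2, 1, 1]

Row-insert each entry into an empty tableau.

After inserting 6: P = [[6]].
After inserting 1: P = [[1], [6]].
After inserting 7: P = [[1, 7], [6]].
After inserting 3: P = [[1, 3], [6, 7]].
After inserting 5: P = [[1, 3, 5], [6, 7]].
After inserting 4: P = [[1, 3, 4], [5, 7], [6]].
After inserting 2: P = [[1, 2, 4], [3, 7], [5], [6]].

The final insertion tableau P = [[1, 2, 4], [3, 7], [5], [6]] has shape [3, 2, 1, 1].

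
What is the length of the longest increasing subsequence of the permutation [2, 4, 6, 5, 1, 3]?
3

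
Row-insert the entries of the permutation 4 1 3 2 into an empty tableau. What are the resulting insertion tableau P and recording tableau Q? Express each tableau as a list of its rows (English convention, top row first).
P = [[1, 2], [3], [4]], Q = [[1, 3], [2], [4]]

Insert each entry of the permutation into P by Schensted row insertion, recording in Q the position of each new cell.

Insert 4: appended to row 1. P = [[4]].
Insert 1: 1 bumps 4 from row 1; 4 starts row 2. P = [[1], [4]].
Insert 3: appended to row 1. P = [[1, 3], [4]].
Insert 2: 2 bumps 3 from row 1; 3 bumps 4 from row 2; 4 starts row 3. P = [[1, 2], [3], [4]].

So P = [[1, 2], [3], [4]], Q = [[1, 3], [2], [4]].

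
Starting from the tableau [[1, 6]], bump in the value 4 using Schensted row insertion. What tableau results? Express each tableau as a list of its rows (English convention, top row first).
[[1, 4], [6]]

In row 1, 4 replaces 6 (the leftmost entry greater than 4); 6 is bumped to row 2. 6 starts a new row 2. The new tableau is [[1, 4], [6]].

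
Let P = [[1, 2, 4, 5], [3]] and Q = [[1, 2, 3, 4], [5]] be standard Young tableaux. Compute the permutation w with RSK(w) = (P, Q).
1 3 4 5 2

Reverse the RSK construction: for i from n down to 1, find the cell of Q containing i, remove the entry at that cell from P, and reverse-bump it up through P; the value ejected from row 1 is w(i).

Step i=5: Q has 5 at row 2, column 1; remove 3 from row 2 of P and reverse-bump: 3 enters row 1 and ejects 2. So w(5) = 2. P is now [[1, 3, 4, 5]].
Step i=4: Q has 4 at row 1, column 4; remove that cell from P, ejecting 5. So w(4) = 5. P is now [[1, 3, 4]].
Step i=3: Q has 3 at row 1, column 3; remove that cell from P, ejecting 4. So w(3) = 4. P is now [[1, 3]].
Step i=2: Q has 2 at row 1, column 2; remove that cell from P, ejecting 3. So w(2) = 3. P is now [[1]].
Step i=1: Q has 1 at row 1, column 1; remove that cell from P, ejecting 1. So w(1) = 1. P is now [].

So w = 1 3 4 5 2.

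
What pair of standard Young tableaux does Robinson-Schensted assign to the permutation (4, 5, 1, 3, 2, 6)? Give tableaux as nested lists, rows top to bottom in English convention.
P = [[1, 2, 6], [3, 5], [4]], Q = [[1, 2, 6], [3, 4], [5]]

Insert each entry of the permutation into P by Schensted row insertion, recording in Q the position of each new cell.

After inserting 4: P = [[4]].
After inserting 5: P = [[4, 5]].
After inserting 1: P = [[1, 5], [4]].
After inserting 3: P = [[1, 3], [4, 5]].
After inserting 2: P = [[1, 2], [3, 5], [4]].
After inserting 6: P = [[1, 2, 6], [3, 5], [4]].

So P = [[1, 2, 6], [3, 5], [4]], Q = [[1, 2, 6], [3, 4], [5]].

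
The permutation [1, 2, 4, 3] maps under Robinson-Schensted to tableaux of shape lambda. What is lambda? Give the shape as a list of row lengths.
Row-insert each entry into an empty tableau.

After inserting 1: P = [[1]].
After inserting 2: P = [[1, 2]].
After inserting 4: P = [[1, 2, 4]].
After inserting 3: P = [[1, 2, 3], [4]].

The final insertion tableau P = [[1, 2, 3], [4]] has shape [3, 1].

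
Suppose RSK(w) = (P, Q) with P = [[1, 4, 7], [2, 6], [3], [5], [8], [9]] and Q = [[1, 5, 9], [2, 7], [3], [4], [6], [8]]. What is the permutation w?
Reverse the RSK construction: for i from n down to 1, find the cell of Q containing i, remove the entry at that cell from P, and reverse-bump it up through P; the value ejected from row 1 is w(i).

Step i=9: Q has 9 at row 1, column 3; remove that cell from P, ejecting 7. So w(9) = 7. P is now [[1, 4], [2, 6], [3], [5], [8], [9]].
Step i=8: Q has 8 at row 6, column 1; remove 9 from row 6 of P and reverse-bump: 9 enters row 5 and ejects 8; 8 enters row 4 and ejects 5; 5 enters row 3 and ejects 3; 3 enters row 2 and ejects 2; 2 enters row 1 and ejects 1. So w(8) = 1. P is now [[2, 4], [3, 6], [5], [8], [9]].
Step i=7: Q has 7 at row 2, column 2; remove 6 from row 2 of P and reverse-bump: 6 enters row 1 and ejects 4. So w(7) = 4. P is now [[2, 6], [3], [5], [8], [9]].
Step i=6: Q has 6 at row 5, column 1; remove 9 from row 5 of P and reverse-bump: 9 enters row 4 and ejects 8; 8 enters row 3 and ejects 5; 5 enters row 2 and ejects 3; 3 enters row 1 and ejects 2. So w(6) = 2. P is now [[3, 6], [5], [8], [9]].
Step i=5: Q has 5 at row 1, column 2; remove that cell from P, ejecting 6. So w(5) = 6. P is now [[3], [5], [8], [9]].
Step i=4: Q has 4 at row 4, column 1; remove 9 from row 4 of P and reverse-bump: 9 enters row 3 and ejects 8; 8 enters row 2 and ejects 5; 5 enters row 1 and ejects 3. So w(4) = 3. P is now [[5], [8], [9]].
Step i=3: Q has 3 at row 3, column 1; remove 9 from row 3 of P and reverse-bump: 9 enters row 2 and ejects 8; 8 enters row 1 and ejects 5. So w(3) = 5. P is now [[8], [9]].
Step i=2: Q has 2 at row 2, column 1; remove 9 from row 2 of P and reverse-bump: 9 enters row 1 and ejects 8. So w(2) = 8. P is now [[9]].
Step i=1: Q has 1 at row 1, column 1; remove that cell from P, ejecting 9. So w(1) = 9. P is now [].

So w = 9 8 5 3 6 2 4 1 7.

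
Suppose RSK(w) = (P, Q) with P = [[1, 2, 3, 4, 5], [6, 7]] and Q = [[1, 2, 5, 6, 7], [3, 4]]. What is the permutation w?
Reverse the RSK construction: for i from n down to 1, find the cell of Q containing i, remove the entry at that cell from P, and reverse-bump it up through P; the value ejected from row 1 is w(i).

Step i=7: Q has 7 at row 1, column 5; remove that cell from P, ejecting 5. So w(7) = 5. P is now [[1, 2, 3, 4], [6, 7]].
Step i=6: Q has 6 at row 1, column 4; remove that cell from P, ejecting 4. So w(6) = 4. P is now [[1, 2, 3], [6, 7]].
Step i=5: Q has 5 at row 1, column 3; remove that cell from P, ejecting 3. So w(5) = 3. P is now [[1, 2], [6, 7]].
Step i=4: Q has 4 at row 2, column 2; remove 7 from row 2 of P and reverse-bump: 7 enters row 1 and ejects 2. So w(4) = 2. P is now [[1, 7], [6]].
Step i=3: Q has 3 at row 2, column 1; remove 6 from row 2 of P and reverse-bump: 6 enters row 1 and ejects 1. So w(3) = 1. P is now [[6, 7]].
Step i=2: Q has 2 at row 1, column 2; remove that cell from P, ejecting 7. So w(2) = 7. P is now [[6]].
Step i=1: Q has 1 at row 1, column 1; remove that cell from P, ejecting 6. So w(1) = 6. P is now [].

So w = 6 7 1 2 3 4 5.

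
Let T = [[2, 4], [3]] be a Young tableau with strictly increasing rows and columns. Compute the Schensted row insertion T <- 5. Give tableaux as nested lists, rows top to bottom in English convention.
[[2, 4, 5], [3]]

5 is larger than every entry of row 1, so it is appended to row 1. The new tableau is [[2, 4, 5], [3]].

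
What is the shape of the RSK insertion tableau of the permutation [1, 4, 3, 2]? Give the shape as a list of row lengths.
[2, 1, 1]

RSK row insertion gives P = [[1, 2], [3], [4]], which has shape [2, 1, 1].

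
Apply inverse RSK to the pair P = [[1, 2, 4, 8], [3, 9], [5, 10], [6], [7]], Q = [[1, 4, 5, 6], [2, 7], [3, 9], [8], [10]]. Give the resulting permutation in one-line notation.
Reverse the RSK construction: for i from n down to 1, find the cell of Q containing i, remove the entry at that cell from P, and reverse-bump it up through P; the value ejected from row 1 is w(i).

Step i=10: Q has 10 at row 5, column 1; remove 7 from row 5 of P and reverse-bump: 7 enters row 4 and ejects 6; 6 enters row 3 and ejects 5; 5 enters row 2 and ejects 3; 3 enters row 1 and ejects 2. So w(10) = 2. P is now [[1, 3, 4, 8], [5, 9], [6, 10], [7]].
Step i=9: Q has 9 at row 3, column 2; remove 10 from row 3 of P and reverse-bump: 10 enters row 2 and ejects 9; 9 enters row 1 and ejects 8. So w(9) = 8. P is now [[1, 3, 4, 9], [5, 10], [6], [7]].
Step i=8: Q has 8 at row 4, column 1; remove 7 from row 4 of P and reverse-bump: 7 enters row 3 and ejects 6; 6 enters row 2 and ejects 5; 5 enters row 1 and ejects 4. So w(8) = 4. P is now [[1, 3, 5, 9], [6, 10], [7]].
Step i=7: Q has 7 at row 2, column 2; remove 10 from row 2 of P and reverse-bump: 10 enters row 1 and ejects 9. So w(7) = 9. P is now [[1, 3, 5, 10], [6], [7]].
Step i=6: Q has 6 at row 1, column 4; remove that cell from P, ejecting 10. So w(6) = 10. P is now [[1, 3, 5], [6], [7]].
Step i=5: Q has 5 at row 1, column 3; remove that cell from P, ejecting 5. So w(5) = 5. P is now [[1, 3], [6], [7]].
Step i=4: Q has 4 at row 1, column 2; remove that cell from P, ejecting 3. So w(4) = 3. P is now [[1], [6], [7]].
Step i=3: Q has 3 at row 3, column 1; remove 7 from row 3 of P and reverse-bump: 7 enters row 2 and ejects 6; 6 enters row 1 and ejects 1. So w(3) = 1. P is now [[6], [7]].
Step i=2: Q has 2 at row 2, column 1; remove 7 from row 2 of P and reverse-bump: 7 enters row 1 and ejects 6. So w(2) = 6. P is now [[7]].
Step i=1: Q has 1 at row 1, column 1; remove that cell from P, ejecting 7. So w(1) = 7. P is now [].

So w = 7 6 1 3 5 10 9 4 8 2.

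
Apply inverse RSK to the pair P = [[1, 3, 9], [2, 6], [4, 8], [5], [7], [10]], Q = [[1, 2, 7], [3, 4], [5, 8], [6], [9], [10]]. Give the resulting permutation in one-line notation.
Reverse RSK: for i = n, n-1, ..., 1, locate i in Q, remove the corresponding corner cell from P, and reverse-bump its entry up through P; the value ejected from row 1 is w(i).

So w = 7 10 5 8 6 2 9 4 3 1.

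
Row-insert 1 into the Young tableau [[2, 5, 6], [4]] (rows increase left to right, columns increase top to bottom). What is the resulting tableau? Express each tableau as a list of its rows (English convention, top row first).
In row 1, 1 replaces 2 (the leftmost entry greater than 1); 2 is bumped to row 2. In row 2, 2 replaces 4 (the leftmost entry greater than 2); 4 is bumped to row 3. 4 starts a new row 3. The new tableau is [[1, 5, 6], [2], [4]].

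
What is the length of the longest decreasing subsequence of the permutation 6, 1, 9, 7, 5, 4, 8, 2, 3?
5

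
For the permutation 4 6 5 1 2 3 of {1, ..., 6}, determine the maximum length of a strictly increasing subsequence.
3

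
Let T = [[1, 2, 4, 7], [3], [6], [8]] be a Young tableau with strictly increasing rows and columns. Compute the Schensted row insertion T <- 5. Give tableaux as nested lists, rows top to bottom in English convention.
In row 1, 5 replaces 7 (the leftmost entry greater than 5); 7 is bumped to row 2. 7 is appended to row 2. The new tableau is [[1, 2, 4, 5], [3, 7], [6], [8]].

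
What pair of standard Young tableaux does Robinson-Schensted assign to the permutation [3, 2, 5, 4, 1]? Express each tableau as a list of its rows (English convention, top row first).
P = [[1, 4], [2, 5], [3]], Q = [[1, 3], [2, 4], [5]]

Insert each entry of the permutation into P by Schensted row insertion, recording in Q the position of each new cell.

Insert 3: appended to row 1. P = [[3]], Q = [[1]].
Insert 2: 2 bumps 3 from row 1; 3 starts row 2. P = [[2], [3]], Q = [[1], [2]].
Insert 5: appended to row 1. P = [[2, 5], [3]], Q = [[1, 3], [2]].
Insert 4: 4 bumps 5 from row 1; 5 appends to row 2. P = [[2, 4], [3, 5]], Q = [[1, 3], [2, 4]].
Insert 1: 1 bumps 2 from row 1; 2 bumps 3 from row 2; 3 starts row 3. P = [[1, 4], [2, 5], [3]], Q = [[1, 3], [2, 4], [5]].

So P = [[1, 4], [2, 5], [3]], Q = [[1, 3], [2, 4], [5]].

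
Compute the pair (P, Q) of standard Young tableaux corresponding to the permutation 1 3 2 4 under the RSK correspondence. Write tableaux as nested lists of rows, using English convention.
Insert each entry of the permutation into P by Schensted row insertion, recording in Q the position of each new cell.

Insert 1: appended to row 1. P = [[1]].
Insert 3: appended to row 1. P = [[1, 3]].
Insert 2: 2 bumps 3 from row 1; 3 starts row 2. P = [[1, 2], [3]].
Insert 4: appended to row 1. P = [[1, 2, 4], [3]].

So P = [[1, 2, 4], [3]], Q = [[1, 2, 4], [3]].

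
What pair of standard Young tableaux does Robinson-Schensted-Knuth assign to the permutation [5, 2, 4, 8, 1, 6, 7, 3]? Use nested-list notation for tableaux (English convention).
Insert each entry of the permutation into P by Schensted row insertion, recording in Q the position of each new cell.

Insert 5: appended to row 1. P = [[5]].
Insert 2: 2 bumps 5 from row 1; 5 starts row 2. P = [[2], [5]].
Insert 4: appended to row 1. P = [[2, 4], [5]].
Insert 8: appended to row 1. P = [[2, 4, 8], [5]].
Insert 1: 1 bumps 2 from row 1; 2 bumps 5 from row 2; 5 starts row 3. P = [[1, 4, 8], [2], [5]].
Insert 6: 6 bumps 8 from row 1; 8 appends to row 2. P = [[1, 4, 6], [2, 8], [5]].
Insert 7: appended to row 1. P = [[1, 4, 6, 7], [2, 8], [5]].
Insert 3: 3 bumps 4 from row 1; 4 bumps 8 from row 2; 8 appends to row 3. P = [[1, 3, 6, 7], [2, 4], [5, 8]].

So P = [[1, 3, 6, 7], [2, 4], [5, 8]], Q = [[1, 3, 4, 7], [2, 6], [5, 8]].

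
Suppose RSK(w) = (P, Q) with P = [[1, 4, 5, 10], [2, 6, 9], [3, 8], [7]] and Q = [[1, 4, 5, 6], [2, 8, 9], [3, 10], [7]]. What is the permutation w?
Reverse the RSK construction: for i from n down to 1, find the cell of Q containing i, remove the entry at that cell from P, and reverse-bump it up through P; the value ejected from row 1 is w(i).

Step i=10: Q has 10 at row 3, column 2; remove 8 from row 3 of P and reverse-bump: 8 enters row 2 and ejects 6; 6 enters row 1 and ejects 5. So w(10) = 5. P is now [[1, 4, 6, 10], [2, 8, 9], [3], [7]].
Step i=9: Q has 9 at row 2, column 3; remove 9 from row 2 of P and reverse-bump: 9 enters row 1 and ejects 6. So w(9) = 6. P is now [[1, 4, 9, 10], [2, 8], [3], [7]].
Step i=8: Q has 8 at row 2, column 2; remove 8 from row 2 of P and reverse-bump: 8 enters row 1 and ejects 4. So w(8) = 4. P is now [[1, 8, 9, 10], [2], [3], [7]].
Step i=7: Q has 7 at row 4, column 1; remove 7 from row 4 of P and reverse-bump: 7 enters row 3 and ejects 3; 3 enters row 2 and ejects 2; 2 enters row 1 and ejects 1. So w(7) = 1. P is now [[2, 8, 9, 10], [3], [7]].
Step i=6: Q has 6 at row 1, column 4; remove that cell from P, ejecting 10. So w(6) = 10. P is now [[2, 8, 9], [3], [7]].
Step i=5: Q has 5 at row 1, column 3; remove that cell from P, ejecting 9. So w(5) = 9. P is now [[2, 8], [3], [7]].
Step i=4: Q has 4 at row 1, column 2; remove that cell from P, ejecting 8. So w(4) = 8. P is now [[2], [3], [7]].
Step i=3: Q has 3 at row 3, column 1; remove 7 from row 3 of P and reverse-bump: 7 enters row 2 and ejects 3; 3 enters row 1 and ejects 2. So w(3) = 2. P is now [[3], [7]].
Step i=2: Q has 2 at row 2, column 1; remove 7 from row 2 of P and reverse-bump: 7 enters row 1 and ejects 3. So w(2) = 3. P is now [[7]].
Step i=1: Q has 1 at row 1, column 1; remove that cell from P, ejecting 7. So w(1) = 7. P is now [].

So w = 7 3 2 8 9 10 1 4 6 5.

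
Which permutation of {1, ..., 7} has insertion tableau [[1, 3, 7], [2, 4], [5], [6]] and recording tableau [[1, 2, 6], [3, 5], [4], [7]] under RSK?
Reverse RSK: for i = n, n-1, ..., 1, locate i in Q, remove the corresponding corner cell from P, and reverse-bump its entry up through P; the value ejected from row 1 is w(i).

So w = 2 6 5 1 4 7 3.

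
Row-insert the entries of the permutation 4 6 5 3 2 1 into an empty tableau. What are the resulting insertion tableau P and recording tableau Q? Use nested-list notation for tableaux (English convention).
Insert each entry of the permutation into P by Schensted row insertion, recording in Q the position of each new cell.

Insert 4: appended to row 1. P = [[4]].
Insert 6: appended to row 1. P = [[4, 6]].
Insert 5: 5 bumps 6 from row 1; 6 starts row 2. P = [[4, 5], [6]].
Insert 3: 3 bumps 4 from row 1; 4 bumps 6 from row 2; 6 starts row 3. P = [[3, 5], [4], [6]].
Insert 2: 2 bumps 3 from row 1; 3 bumps 4 from row 2; 4 bumps 6 from row 3; 6 starts row 4. P = [[2, 5], [3], [4], [6]].
Insert 1: 1 bumps 2 from row 1; 2 bumps 3 from row 2; 3 bumps 4 from row 3; 4 bumps 6 from row 4; 6 starts row 5. P = [[1, 5], [2], [3], [4], [6]].

So P = [[1, 5], [2], [3], [4], [6]], Q = [[1, 2], [3], [4], [5], [6]].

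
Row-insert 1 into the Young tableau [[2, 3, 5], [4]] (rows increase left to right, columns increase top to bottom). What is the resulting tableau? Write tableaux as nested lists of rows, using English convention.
In row 1, 1 replaces 2 (the leftmost entry greater than 1); 2 is bumped to row 2. In row 2, 2 replaces 4 (the leftmost entry greater than 2); 4 is bumped to row 3. 4 starts a new row 3. The new tableau is [[1, 3, 5], [2], [4]].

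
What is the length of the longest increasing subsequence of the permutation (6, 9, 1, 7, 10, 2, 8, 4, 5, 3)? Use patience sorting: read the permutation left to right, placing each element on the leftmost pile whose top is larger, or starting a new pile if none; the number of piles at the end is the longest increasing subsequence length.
6: new pile. tops = [6]
9: new pile. tops = [6, 9]
1: onto pile 1 (replacing 6). tops = [1, 9]
7: onto pile 2 (replacing 9). tops = [1, 7]
10: new pile. tops = [1, 7, 10]
2: onto pile 2 (replacing 7). tops = [1, 2, 10]
8: onto pile 3 (replacing 10). tops = [1, 2, 8]
4: onto pile 3 (replacing 8). tops = [1, 2, 4]
5: new pile. tops = [1, 2, 4, 5]
3: onto pile 3 (replacing 4). tops = [1, 2, 3, 5]

4 piles, so the longest increasing subsequence has length 4.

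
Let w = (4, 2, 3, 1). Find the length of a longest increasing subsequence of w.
2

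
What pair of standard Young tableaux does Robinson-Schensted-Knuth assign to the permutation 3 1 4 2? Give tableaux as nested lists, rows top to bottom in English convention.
P = [[1, 2], [3, 4]], Q = [[1, 3], [2, 4]]

Insert each entry of the permutation into P by Schensted row insertion, recording in Q the position of each new cell.

Insert 3: appended to row 1. P = [[3]], Q = [[1]].
Insert 1: 1 bumps 3 from row 1; 3 starts row 2. P = [[1], [3]], Q = [[1], [2]].
Insert 4: appended to row 1. P = [[1, 4], [3]], Q = [[1, 3], [2]].
Insert 2: 2 bumps 4 from row 1; 4 appends to row 2. P = [[1, 2], [3, 4]], Q = [[1, 3], [2, 4]].

So P = [[1, 2], [3, 4]], Q = [[1, 3], [2, 4]].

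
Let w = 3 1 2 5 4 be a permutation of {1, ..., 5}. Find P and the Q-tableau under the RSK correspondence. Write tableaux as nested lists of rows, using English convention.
P = [[1, 2, 4], [3, 5]], Q = [[1, 3, 4], [2, 5]]

Insert each entry of the permutation into P by Schensted row insertion, recording in Q the position of each new cell.

Insert 3: appended to row 1. P = [[3]].
Insert 1: 1 bumps 3 from row 1; 3 starts row 2. P = [[1], [3]].
Insert 2: appended to row 1. P = [[1, 2], [3]].
Insert 5: appended to row 1. P = [[1, 2, 5], [3]].
Insert 4: 4 bumps 5 from row 1; 5 appends to row 2. P = [[1, 2, 4], [3, 5]].

So P = [[1, 2, 4], [3, 5]], Q = [[1, 3, 4], [2, 5]].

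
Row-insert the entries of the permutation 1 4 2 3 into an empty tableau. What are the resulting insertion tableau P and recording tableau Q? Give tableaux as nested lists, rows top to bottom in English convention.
Insert each entry of the permutation into P by Schensted row insertion, recording in Q the position of each new cell.

Insert 1: appended to row 1. P = [[1]].
Insert 4: appended to row 1. P = [[1, 4]].
Insert 2: 2 bumps 4 from row 1; 4 starts row 2. P = [[1, 2], [4]].
Insert 3: appended to row 1. P = [[1, 2, 3], [4]].

So P = [[1, 2, 3], [4]], Q = [[1, 2, 4], [3]].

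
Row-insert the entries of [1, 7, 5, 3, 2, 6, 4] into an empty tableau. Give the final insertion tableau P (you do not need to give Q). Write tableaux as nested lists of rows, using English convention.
P = [[1, 2, 4], [3, 6], [5], [7]]

Insert 1: appended to row 1. P = [[1]].
Insert 7: appended to row 1. P = [[1, 7]].
Insert 5: 5 bumps 7 from row 1; 7 starts row 2. P = [[1, 5], [7]].
Insert 3: 3 bumps 5 from row 1; 5 bumps 7 from row 2; 7 starts row 3. P = [[1, 3], [5], [7]].
Insert 2: 2 bumps 3 from row 1; 3 bumps 5 from row 2; 5 bumps 7 from row 3; 7 starts row 4. P = [[1, 2], [3], [5], [7]].
Insert 6: appended to row 1. P = [[1, 2, 6], [3], [5], [7]].
Insert 4: 4 bumps 6 from row 1; 6 appends to row 2. P = [[1, 2, 4], [3, 6], [5], [7]].

So P = [[1, 2, 4], [3, 6], [5], [7]].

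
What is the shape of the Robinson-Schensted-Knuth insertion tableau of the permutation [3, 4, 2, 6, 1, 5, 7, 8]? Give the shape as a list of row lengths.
Row-insert each entry into an empty tableau.

After inserting 3: P = [[3]].
After inserting 4: P = [[3, 4]].
After inserting 2: P = [[2, 4], [3]].
After inserting 6: P = [[2, 4, 6], [3]].
After inserting 1: P = [[1, 4, 6], [2], [3]].
After inserting 5: P = [[1, 4, 5], [2, 6], [3]].
After inserting 7: P = [[1, 4, 5, 7], [2, 6], [3]].
After inserting 8: P = [[1, 4, 5, 7, 8], [2, 6], [3]].

The final insertion tableau P = [[1, 4, 5, 7, 8], [2, 6], [3]] has shape [5, 2, 1].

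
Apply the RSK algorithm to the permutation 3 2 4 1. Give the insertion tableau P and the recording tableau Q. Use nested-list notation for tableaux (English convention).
Insert each entry of the permutation into P by Schensted row insertion, recording in Q the position of each new cell.

After inserting 3: P = [[3]].
After inserting 2: P = [[2], [3]].
After inserting 4: P = [[2, 4], [3]].
After inserting 1: P = [[1, 4], [2], [3]].

So P = [[1, 4], [2], [3]], Q = [[1, 3], [2], [4]].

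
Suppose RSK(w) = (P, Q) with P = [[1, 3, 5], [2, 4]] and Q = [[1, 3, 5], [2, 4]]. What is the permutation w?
2 1 4 3 5

Reverse the RSK construction: for i from n down to 1, find the cell of Q containing i, remove the entry at that cell from P, and reverse-bump it up through P; the value ejected from row 1 is w(i).

Step i=5: Q has 5 at row 1, column 3; remove that cell from P, ejecting 5. So w(5) = 5. P is now [[1, 3], [2, 4]].
Step i=4: Q has 4 at row 2, column 2; remove 4 from row 2 of P and reverse-bump: 4 enters row 1 and ejects 3. So w(4) = 3. P is now [[1, 4], [2]].
Step i=3: Q has 3 at row 1, column 2; remove that cell from P, ejecting 4. So w(3) = 4. P is now [[1], [2]].
Step i=2: Q has 2 at row 2, column 1; remove 2 from row 2 of P and reverse-bump: 2 enters row 1 and ejects 1. So w(2) = 1. P is now [[2]].
Step i=1: Q has 1 at row 1, column 1; remove that cell from P, ejecting 2. So w(1) = 2. P is now [].

So w = 2 1 4 3 5.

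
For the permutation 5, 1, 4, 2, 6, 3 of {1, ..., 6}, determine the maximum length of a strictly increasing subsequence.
3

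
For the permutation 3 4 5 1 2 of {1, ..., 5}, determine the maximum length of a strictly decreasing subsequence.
2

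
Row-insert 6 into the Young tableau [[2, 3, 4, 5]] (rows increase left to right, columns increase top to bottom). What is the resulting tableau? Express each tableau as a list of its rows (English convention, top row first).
6 is larger than every entry of row 1, so it is appended to row 1. The new tableau is [[2, 3, 4, 5, 6]].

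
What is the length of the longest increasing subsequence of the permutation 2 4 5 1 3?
3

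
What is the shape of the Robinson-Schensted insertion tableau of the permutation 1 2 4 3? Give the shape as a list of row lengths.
[3, 1]

Row-insert each entry into an empty tableau.

After inserting 1: P = [[1]].
After inserting 2: P = [[1, 2]].
After inserting 4: P = [[1, 2, 4]].
After inserting 3: P = [[1, 2, 3], [4]].

The final insertion tableau P = [[1, 2, 3], [4]] has shape [3, 1].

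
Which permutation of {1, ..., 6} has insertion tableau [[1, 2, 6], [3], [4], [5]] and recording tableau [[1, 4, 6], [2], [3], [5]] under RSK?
Reverse RSK: for i = n, n-1, ..., 1, locate i in Q, remove the corresponding corner cell from P, and reverse-bump its entry up through P; the value ejected from row 1 is w(i).

So w = 5 4 1 3 2 6.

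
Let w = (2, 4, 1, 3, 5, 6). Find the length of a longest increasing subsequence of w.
4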